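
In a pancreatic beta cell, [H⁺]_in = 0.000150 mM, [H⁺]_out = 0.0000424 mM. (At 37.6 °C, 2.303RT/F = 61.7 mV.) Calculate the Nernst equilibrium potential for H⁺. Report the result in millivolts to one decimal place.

E = (61.7/z) · log₁₀([H⁺]_out/[H⁺]_in) with z = +1.
= (61.7/1) · log₁₀(0.0000424/0.000150) = 61.70 · log₁₀(0.2827)
= 61.70 · (-0.5487) = -33.86 mV

-33.9 mV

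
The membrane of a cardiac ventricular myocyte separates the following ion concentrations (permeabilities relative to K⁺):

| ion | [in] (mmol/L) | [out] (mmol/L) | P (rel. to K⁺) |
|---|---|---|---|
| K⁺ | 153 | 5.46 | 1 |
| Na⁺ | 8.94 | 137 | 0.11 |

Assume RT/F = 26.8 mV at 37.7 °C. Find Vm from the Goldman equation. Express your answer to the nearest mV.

Vm = 26.8 · ln[(Σ P·[cation]ₒ + Σ P·[anion]ᵢ) / (Σ P·[cation]ᵢ + Σ P·[anion]ₒ)]
Numerator = 1×5.46 + 0.11×137 = 20.53
Denominator = 1×153 + 0.11×8.94 = 154
Vm = 26.8 · ln(0.13333) = 26.8 × (-2.0150) = -54.00 mV

-54 mV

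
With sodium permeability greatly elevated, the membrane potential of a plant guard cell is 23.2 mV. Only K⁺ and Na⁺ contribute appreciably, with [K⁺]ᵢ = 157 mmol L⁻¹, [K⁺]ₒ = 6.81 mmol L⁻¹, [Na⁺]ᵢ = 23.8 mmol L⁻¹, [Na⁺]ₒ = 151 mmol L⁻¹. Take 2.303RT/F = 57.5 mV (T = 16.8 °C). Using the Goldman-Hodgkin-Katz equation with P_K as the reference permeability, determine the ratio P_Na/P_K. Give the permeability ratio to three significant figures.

Let α = P_Na/P_K. GHK: Vm = 57.5·log₁₀[(Kₒ + α·Naₒ)/(Kᵢ + α·Naᵢ)].
10^(Vm/57.5) = 10^(23.2/57.5) = 2.5321
So 2.5321·(Kᵢ + α·Naᵢ) = Kₒ + α·Naₒ → α = (2.5321·157.0 − 6.81) / (151.0 − 2.5321·23.8)
α = (397.5 − 6.81) / (151.0 − 60.26) = 390.7/90.74 = 4.306

4.31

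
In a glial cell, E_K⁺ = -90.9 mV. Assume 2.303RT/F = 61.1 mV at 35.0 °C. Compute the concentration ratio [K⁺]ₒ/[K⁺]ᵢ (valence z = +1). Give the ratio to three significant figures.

0.0325

log₁₀([out]/[in]) = E·z/(61.1) = -90.9 × 1 / 61.1 = -1.4877
[out]/[in] = 10^(-1.4877) = 0.03253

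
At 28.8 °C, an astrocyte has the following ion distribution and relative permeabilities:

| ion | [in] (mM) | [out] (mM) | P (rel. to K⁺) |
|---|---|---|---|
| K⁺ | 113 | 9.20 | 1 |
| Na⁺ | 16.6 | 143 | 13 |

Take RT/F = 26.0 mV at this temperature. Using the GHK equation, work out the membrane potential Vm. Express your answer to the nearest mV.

45 mV

Vm = 26.0 · ln[(Σ P·[cation]ₒ + Σ P·[anion]ᵢ) / (Σ P·[cation]ᵢ + Σ P·[anion]ₒ)]
Numerator = 1×9.20 + 13×143 = 1868
Denominator = 1×113 + 13×16.6 = 328.8
Vm = 26.0 · ln(5.6819) = 26.0 × (1.7373) = 45.17 mV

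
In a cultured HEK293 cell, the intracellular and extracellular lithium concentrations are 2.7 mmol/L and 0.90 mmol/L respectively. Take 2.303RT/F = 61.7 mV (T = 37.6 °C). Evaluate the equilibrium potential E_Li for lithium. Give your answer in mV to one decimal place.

E = (61.7/z) · log₁₀([Li⁺]_out/[Li⁺]_in) with z = +1.
= (61.7/1) · log₁₀(0.90/2.7) = 61.70 · log₁₀(0.3333)
= 61.70 · (-0.4771) = -29.44 mV

-29.4 mV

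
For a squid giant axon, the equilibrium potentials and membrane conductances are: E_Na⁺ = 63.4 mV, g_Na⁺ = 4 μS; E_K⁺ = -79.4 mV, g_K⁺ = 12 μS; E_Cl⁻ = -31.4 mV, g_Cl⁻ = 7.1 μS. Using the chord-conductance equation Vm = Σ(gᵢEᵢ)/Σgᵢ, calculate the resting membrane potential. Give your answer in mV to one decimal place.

Σ gᵢEᵢ = 4·(63.4) + 12·(-79.4) + 7.1·(-31.4) = -922.14
Σ gᵢ = 4 + 12 + 7.1 = 23.1
Vm = -922.14 / 23.1 = -39.92 mV

-39.9 mV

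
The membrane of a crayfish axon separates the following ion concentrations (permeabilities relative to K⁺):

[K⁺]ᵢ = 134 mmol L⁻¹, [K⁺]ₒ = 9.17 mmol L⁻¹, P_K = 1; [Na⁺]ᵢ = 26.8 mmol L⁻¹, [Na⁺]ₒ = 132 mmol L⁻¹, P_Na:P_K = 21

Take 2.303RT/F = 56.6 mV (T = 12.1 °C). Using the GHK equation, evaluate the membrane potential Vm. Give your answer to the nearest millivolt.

34 mV

Vm = 56.6 · log₁₀[(Σ P·[cation]ₒ + Σ P·[anion]ᵢ) / (Σ P·[cation]ᵢ + Σ P·[anion]ₒ)]
Numerator = 1×9.17 + 21×132 = 2781
Denominator = 1×134 + 21×26.8 = 696.8
Vm = 56.6 · log₁₀(3.9913) = 56.6 × (0.6011) = 34.02 mV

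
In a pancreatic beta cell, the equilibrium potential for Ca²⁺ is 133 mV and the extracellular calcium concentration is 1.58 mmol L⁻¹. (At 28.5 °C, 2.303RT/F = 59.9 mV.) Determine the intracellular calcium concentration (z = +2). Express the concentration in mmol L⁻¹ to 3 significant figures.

Nernst: E = (59.9/2) · log₁₀([out]/[in]), so log₁₀([out]/[in]) = 133.0 × 2 / 59.9 = 4.4407.
[out]/[in] = 10^(4.4407) = 2.759e+04.
[in] = 1.58 / 2.759e+04 = 5.727e-05 mmol L⁻¹.

0.0000573 mmol L⁻¹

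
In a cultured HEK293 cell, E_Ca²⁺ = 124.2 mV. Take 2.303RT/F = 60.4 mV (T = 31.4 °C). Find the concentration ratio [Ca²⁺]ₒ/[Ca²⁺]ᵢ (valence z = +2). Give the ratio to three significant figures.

log₁₀([out]/[in]) = E·z/(60.4) = 124.2 × 2 / 60.4 = 4.1126
[out]/[in] = 10^(4.1126) = 1.296e+04

13000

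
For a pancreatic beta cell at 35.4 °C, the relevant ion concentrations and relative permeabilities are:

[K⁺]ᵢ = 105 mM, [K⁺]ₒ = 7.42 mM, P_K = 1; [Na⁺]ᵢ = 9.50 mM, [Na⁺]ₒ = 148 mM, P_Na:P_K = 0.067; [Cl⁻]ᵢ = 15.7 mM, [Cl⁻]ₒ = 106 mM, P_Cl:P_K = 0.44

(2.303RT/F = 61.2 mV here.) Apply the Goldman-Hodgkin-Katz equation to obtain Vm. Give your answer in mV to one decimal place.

Vm = 61.2 · log₁₀[(Σ P·[cation]ₒ + Σ P·[anion]ᵢ) / (Σ P·[cation]ᵢ + Σ P·[anion]ₒ)]
Numerator = 1×7.42 + 0.067×148 + 0.44×15.7 = 24.24
Denominator = 1×105 + 0.067×9.50 + 0.44×106 = 152.3
Vm = 61.2 · log₁₀(0.15921) = 61.2 × (-0.7980) = -48.84 mV

-48.8 mV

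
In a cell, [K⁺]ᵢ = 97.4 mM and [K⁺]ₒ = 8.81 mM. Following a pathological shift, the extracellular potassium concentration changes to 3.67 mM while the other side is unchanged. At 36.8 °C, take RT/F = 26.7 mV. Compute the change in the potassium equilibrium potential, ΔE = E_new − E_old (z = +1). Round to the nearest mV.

E_old = (26.7/1)·ln(8.81/97.4) = -64.16 mV
E_new = (26.7/1)·ln(3.67/97.4) = -87.54 mV
ΔE = -87.54 − (-64.16) = -23.38 mV

-23 mV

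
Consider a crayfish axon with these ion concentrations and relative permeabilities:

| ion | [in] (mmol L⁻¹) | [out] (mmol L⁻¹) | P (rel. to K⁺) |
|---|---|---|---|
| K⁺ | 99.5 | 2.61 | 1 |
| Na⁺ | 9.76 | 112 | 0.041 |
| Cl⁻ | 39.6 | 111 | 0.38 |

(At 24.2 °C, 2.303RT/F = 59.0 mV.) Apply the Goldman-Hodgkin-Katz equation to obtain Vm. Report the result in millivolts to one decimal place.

Vm = 59.0 · log₁₀[(Σ P·[cation]ₒ + Σ P·[anion]ᵢ) / (Σ P·[cation]ᵢ + Σ P·[anion]ₒ)]
Numerator = 1×2.61 + 0.041×112 + 0.38×39.6 = 22.25
Denominator = 1×99.5 + 0.041×9.76 + 0.38×111 = 142.1
Vm = 59.0 · log₁₀(0.1566) = 59.0 × (-0.8052) = -47.51 mV

-47.5 mV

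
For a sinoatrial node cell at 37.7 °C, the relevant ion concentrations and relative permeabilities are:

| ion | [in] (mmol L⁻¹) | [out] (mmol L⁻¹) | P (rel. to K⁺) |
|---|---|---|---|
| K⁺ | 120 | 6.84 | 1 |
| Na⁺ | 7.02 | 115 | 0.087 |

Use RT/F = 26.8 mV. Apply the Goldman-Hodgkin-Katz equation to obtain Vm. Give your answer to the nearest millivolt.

Vm = 26.8 · ln[(Σ P·[cation]ₒ + Σ P·[anion]ᵢ) / (Σ P·[cation]ᵢ + Σ P·[anion]ₒ)]
Numerator = 1×6.84 + 0.087×115 = 16.84
Denominator = 1×120 + 0.087×7.02 = 120.6
Vm = 26.8 · ln(0.13966) = 26.8 × (-1.9685) = -52.76 mV

-53 mV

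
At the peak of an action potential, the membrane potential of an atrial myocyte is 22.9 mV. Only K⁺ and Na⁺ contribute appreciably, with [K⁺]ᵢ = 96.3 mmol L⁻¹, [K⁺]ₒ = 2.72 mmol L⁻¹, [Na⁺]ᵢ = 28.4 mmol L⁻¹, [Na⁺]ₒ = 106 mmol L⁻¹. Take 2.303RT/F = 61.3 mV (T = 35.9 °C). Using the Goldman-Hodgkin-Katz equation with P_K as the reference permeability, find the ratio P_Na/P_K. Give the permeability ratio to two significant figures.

Let α = P_Na/P_K. GHK: Vm = 61.3·log₁₀[(Kₒ + α·Naₒ)/(Kᵢ + α·Naᵢ)].
10^(Vm/61.3) = 10^(22.9/61.3) = 2.3636
So 2.3636·(Kᵢ + α·Naᵢ) = Kₒ + α·Naₒ → α = (2.3636·96.3 − 2.72) / (106.0 − 2.3636·28.4)
α = (227.6 − 2.72) / (106.0 − 67.13) = 224.9/38.87 = 5.785

5.8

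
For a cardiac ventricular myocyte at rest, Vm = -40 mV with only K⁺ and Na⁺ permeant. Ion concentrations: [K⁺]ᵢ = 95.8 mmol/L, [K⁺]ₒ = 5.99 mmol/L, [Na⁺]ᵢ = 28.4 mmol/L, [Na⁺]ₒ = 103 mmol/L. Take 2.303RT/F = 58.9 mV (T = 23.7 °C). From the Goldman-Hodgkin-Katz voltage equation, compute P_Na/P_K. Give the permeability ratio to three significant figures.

Let α = P_Na/P_K. GHK: Vm = 58.9·log₁₀[(Kₒ + α·Naₒ)/(Kᵢ + α·Naᵢ)].
10^(Vm/58.9) = 10^(-40.0/58.9) = 0.20935
So 0.20935·(Kᵢ + α·Naᵢ) = Kₒ + α·Naₒ → α = (0.20935·95.8 − 5.99) / (103.0 − 0.20935·28.4)
α = (20.06 − 5.99) / (103.0 − 5.946) = 14.07/97.05 = 0.1449

0.145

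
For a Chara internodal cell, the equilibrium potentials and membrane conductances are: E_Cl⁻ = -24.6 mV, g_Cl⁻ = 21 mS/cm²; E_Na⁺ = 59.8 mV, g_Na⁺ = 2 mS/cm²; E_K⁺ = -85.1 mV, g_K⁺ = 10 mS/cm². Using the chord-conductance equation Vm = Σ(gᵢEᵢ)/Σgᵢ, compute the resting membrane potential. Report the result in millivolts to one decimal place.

Σ gᵢEᵢ = 21·(-24.6) + 2·(59.8) + 10·(-85.1) = -1248.00
Σ gᵢ = 21 + 2 + 10 = 33
Vm = -1248.00 / 33 = -37.82 mV

-37.8 mV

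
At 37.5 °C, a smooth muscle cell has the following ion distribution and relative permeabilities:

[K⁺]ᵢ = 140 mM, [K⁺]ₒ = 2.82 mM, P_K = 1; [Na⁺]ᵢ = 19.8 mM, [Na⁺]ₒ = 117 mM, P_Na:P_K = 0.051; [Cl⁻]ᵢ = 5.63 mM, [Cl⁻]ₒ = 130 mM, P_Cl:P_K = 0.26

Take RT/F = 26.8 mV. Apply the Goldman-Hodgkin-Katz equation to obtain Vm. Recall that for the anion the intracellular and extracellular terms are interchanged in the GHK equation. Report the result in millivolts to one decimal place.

Vm = 26.8 · ln[(Σ P·[cation]ₒ + Σ P·[anion]ᵢ) / (Σ P·[cation]ᵢ + Σ P·[anion]ₒ)]
Numerator = 1×2.82 + 0.051×117 + 0.26×5.63 = 10.25
Denominator = 1×140 + 0.051×19.8 + 0.26×130 = 174.8
Vm = 26.8 · ln(0.05864) = 26.8 × (-2.8363) = -76.01 mV

-76.0 mV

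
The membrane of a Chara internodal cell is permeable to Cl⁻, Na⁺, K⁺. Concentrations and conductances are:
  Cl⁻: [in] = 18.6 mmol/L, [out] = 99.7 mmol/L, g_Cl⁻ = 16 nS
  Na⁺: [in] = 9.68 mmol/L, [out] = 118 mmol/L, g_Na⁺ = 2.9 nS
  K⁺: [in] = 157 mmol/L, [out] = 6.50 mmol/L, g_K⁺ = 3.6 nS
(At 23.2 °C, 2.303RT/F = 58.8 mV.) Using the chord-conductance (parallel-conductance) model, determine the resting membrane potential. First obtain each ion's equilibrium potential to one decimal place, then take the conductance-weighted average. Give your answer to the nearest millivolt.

-35 mV

E_Cl⁻ = (58.8/-1)·log₁₀(99.7/18.6) = -42.9 mV
E_Na⁺ = (58.8/1)·log₁₀(118/9.68) = 63.9 mV
E_K⁺ = (58.8/1)·log₁₀(6.50/157) = -81.3 mV
Vm = (Σ gᵢEᵢ)/(Σ gᵢ) = (16·-42.9 + 2.9·63.9 + 3.6·-81.3) / (16 + 2.9 + 3.6)
= -793.77 / 22.5 = -35.28 mV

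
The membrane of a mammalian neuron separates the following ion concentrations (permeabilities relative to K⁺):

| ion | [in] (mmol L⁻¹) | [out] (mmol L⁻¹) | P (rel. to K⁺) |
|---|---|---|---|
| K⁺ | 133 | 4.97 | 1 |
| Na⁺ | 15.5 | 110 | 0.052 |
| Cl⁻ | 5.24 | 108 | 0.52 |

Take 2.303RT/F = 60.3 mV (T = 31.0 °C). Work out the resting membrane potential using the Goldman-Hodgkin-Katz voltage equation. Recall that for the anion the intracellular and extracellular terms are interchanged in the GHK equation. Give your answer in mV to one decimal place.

Vm = 60.3 · log₁₀[(Σ P·[cation]ₒ + Σ P·[anion]ᵢ) / (Σ P·[cation]ᵢ + Σ P·[anion]ₒ)]
Numerator = 1×4.97 + 0.052×110 + 0.52×5.24 = 13.41
Denominator = 1×133 + 0.052×15.5 + 0.52×108 = 190
Vm = 60.3 · log₁₀(0.070617) = 60.3 × (-1.1511) = -69.41 mV

-69.4 mV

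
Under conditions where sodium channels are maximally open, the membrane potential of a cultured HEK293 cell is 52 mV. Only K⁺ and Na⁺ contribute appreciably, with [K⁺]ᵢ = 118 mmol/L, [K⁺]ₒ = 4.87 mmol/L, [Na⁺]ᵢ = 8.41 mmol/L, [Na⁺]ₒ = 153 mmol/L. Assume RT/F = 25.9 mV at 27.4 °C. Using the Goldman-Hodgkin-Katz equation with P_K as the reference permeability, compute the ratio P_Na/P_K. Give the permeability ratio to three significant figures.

9.67

Let α = P_Na/P_K. GHK: Vm = 25.9·ln[(Kₒ + α·Naₒ)/(Kᵢ + α·Naᵢ)].
e^(Vm/25.9) = e^(52.0/25.9) = 7.4463
So 7.4463·(Kᵢ + α·Naᵢ) = Kₒ + α·Naₒ → α = (7.4463·118.0 − 4.87) / (153.0 − 7.4463·8.41)
α = (878.7 − 4.87) / (153.0 − 62.62) = 873.8/90.38 = 9.668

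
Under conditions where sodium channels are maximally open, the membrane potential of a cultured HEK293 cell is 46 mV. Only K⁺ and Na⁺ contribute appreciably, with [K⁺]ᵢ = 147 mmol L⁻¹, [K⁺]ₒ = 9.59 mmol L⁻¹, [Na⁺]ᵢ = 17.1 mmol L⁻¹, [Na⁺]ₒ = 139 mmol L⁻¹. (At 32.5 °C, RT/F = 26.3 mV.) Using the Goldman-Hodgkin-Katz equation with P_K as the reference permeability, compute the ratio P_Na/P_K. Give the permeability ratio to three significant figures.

Let α = P_Na/P_K. GHK: Vm = 26.3·ln[(Kₒ + α·Naₒ)/(Kᵢ + α·Naᵢ)].
e^(Vm/26.3) = e^(46.0/26.3) = 5.7491
So 5.7491·(Kᵢ + α·Naᵢ) = Kₒ + α·Naₒ → α = (5.7491·147.0 − 9.59) / (139.0 − 5.7491·17.1)
α = (845.1 − 9.59) / (139.0 − 98.31) = 835.5/40.69 = 20.53

20.5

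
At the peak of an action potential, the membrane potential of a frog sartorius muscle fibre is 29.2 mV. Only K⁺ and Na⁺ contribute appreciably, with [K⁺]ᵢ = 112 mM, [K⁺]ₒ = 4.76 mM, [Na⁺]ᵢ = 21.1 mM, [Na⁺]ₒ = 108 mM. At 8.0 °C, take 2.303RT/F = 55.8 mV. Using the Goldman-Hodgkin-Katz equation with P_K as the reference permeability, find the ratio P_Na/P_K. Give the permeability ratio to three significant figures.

Let α = P_Na/P_K. GHK: Vm = 55.8·log₁₀[(Kₒ + α·Naₒ)/(Kᵢ + α·Naᵢ)].
10^(Vm/55.8) = 10^(29.2/55.8) = 3.3365
So 3.3365·(Kᵢ + α·Naᵢ) = Kₒ + α·Naₒ → α = (3.3365·112.0 − 4.76) / (108.0 − 3.3365·21.1)
α = (373.7 − 4.76) / (108.0 − 70.4) = 368.9/37.6 = 9.812

9.81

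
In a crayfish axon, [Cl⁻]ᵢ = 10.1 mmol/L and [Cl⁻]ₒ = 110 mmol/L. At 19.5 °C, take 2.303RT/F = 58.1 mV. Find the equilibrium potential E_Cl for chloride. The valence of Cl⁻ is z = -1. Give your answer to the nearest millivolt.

-60 mV

E = (58.1/z) · log₁₀([Cl⁻]_out/[Cl⁻]_in) with z = -1.
For an anion, dividing by z = -1 reverses the sign.
= (58.1/-1) · log₁₀(110/10.1) = -58.10 · log₁₀(10.89)
= -58.10 · (1.0371) = -60.25 mV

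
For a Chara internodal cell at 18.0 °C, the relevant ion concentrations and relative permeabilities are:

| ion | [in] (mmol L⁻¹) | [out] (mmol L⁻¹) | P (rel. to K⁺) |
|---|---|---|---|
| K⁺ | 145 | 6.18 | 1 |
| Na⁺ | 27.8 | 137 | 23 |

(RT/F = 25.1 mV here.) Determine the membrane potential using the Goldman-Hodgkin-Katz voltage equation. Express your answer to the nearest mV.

35 mV

Vm = 25.1 · ln[(Σ P·[cation]ₒ + Σ P·[anion]ᵢ) / (Σ P·[cation]ᵢ + Σ P·[anion]ₒ)]
Numerator = 1×6.18 + 23×137 = 3157
Denominator = 1×145 + 23×27.8 = 784.4
Vm = 25.1 · ln(4.025) = 25.1 × (1.3925) = 34.95 mV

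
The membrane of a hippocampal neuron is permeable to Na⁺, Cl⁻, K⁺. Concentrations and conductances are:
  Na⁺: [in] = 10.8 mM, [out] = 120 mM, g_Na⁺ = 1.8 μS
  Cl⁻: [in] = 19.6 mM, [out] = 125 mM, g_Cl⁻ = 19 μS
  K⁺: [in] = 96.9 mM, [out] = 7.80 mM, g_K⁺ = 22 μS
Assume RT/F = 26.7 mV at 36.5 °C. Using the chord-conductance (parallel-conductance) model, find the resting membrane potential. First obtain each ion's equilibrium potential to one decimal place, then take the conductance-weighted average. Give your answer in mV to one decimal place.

-53.9 mV

E_Na⁺ = (26.7/1)·ln(120/10.8) = 64.3 mV
E_Cl⁻ = (26.7/-1)·ln(125/19.6) = -49.5 mV
E_K⁺ = (26.7/1)·ln(7.80/96.9) = -67.3 mV
Vm = (Σ gᵢEᵢ)/(Σ gᵢ) = (1.8·64.3 + 19·-49.5 + 22·-67.3) / (1.8 + 19 + 22)
= -2305.36 / 42.8 = -53.86 mV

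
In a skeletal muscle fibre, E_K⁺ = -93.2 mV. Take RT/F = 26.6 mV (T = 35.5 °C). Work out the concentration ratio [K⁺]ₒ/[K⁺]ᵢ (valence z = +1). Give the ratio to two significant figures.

0.030

ln([out]/[in]) = E·z/(26.6) = -93.2 × 1 / 26.6 = -3.5038
[out]/[in] = e^(-3.5038) = 0.03008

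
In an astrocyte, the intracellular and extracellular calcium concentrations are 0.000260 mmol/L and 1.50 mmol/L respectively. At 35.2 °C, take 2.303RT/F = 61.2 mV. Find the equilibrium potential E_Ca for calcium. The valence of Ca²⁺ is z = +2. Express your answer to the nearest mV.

115 mV

E = (61.2/z) · log₁₀([Ca²⁺]_out/[Ca²⁺]_in) with z = +2.
= (61.2/2) · log₁₀(1.50/0.000260) = 30.60 · log₁₀(5769)
= 30.60 · (3.7611) = 115.09 mV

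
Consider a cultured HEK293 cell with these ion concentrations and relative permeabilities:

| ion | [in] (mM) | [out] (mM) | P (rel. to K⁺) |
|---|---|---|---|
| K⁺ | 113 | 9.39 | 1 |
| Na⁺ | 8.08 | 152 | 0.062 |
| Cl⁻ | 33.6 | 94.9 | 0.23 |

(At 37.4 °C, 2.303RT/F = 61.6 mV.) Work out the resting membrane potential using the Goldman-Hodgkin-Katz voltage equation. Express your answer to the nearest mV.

Vm = 61.6 · log₁₀[(Σ P·[cation]ₒ + Σ P·[anion]ᵢ) / (Σ P·[cation]ᵢ + Σ P·[anion]ₒ)]
Numerator = 1×9.39 + 0.062×152 + 0.23×33.6 = 26.54
Denominator = 1×113 + 0.062×8.08 + 0.23×94.9 = 135.3
Vm = 61.6 · log₁₀(0.19613) = 61.6 × (-0.7075) = -43.58 mV

-44 mV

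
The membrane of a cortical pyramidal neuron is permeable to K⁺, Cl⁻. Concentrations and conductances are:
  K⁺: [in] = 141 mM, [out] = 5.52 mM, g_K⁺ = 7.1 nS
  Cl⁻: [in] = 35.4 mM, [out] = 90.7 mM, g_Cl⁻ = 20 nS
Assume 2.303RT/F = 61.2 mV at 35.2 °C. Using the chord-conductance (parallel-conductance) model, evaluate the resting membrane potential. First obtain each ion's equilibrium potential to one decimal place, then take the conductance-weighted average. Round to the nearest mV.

-41 mV

E_K⁺ = (61.2/1)·log₁₀(5.52/141) = -86.1 mV
E_Cl⁻ = (61.2/-1)·log₁₀(90.7/35.4) = -25.0 mV
Vm = (Σ gᵢEᵢ)/(Σ gᵢ) = (7.1·-86.1 + 20·-25.0) / (7.1 + 20)
= -1111.31 / 27.1 = -41.01 mV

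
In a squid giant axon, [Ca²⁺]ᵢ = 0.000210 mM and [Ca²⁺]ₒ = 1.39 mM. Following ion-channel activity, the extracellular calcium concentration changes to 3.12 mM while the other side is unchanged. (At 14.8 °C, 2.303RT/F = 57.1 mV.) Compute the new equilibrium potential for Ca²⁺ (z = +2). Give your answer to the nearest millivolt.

119 mV

After the shift: [Ca²⁺]_out = 3.12, [Ca²⁺]_in = 0.000210 mM.
E_new = (57.1/2)·log₁₀(3.12/0.000210) = 28.55 · (4.1719) = 119.11 mV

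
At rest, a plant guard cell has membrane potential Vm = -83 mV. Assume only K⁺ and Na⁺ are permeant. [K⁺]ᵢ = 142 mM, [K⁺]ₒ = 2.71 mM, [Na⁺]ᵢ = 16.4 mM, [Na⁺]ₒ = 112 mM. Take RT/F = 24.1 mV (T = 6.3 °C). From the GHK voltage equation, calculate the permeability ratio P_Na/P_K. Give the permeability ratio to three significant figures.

0.0164

Let α = P_Na/P_K. GHK: Vm = 24.1·ln[(Kₒ + α·Naₒ)/(Kᵢ + α·Naᵢ)].
e^(Vm/24.1) = e^(-83.0/24.1) = 0.031937
So 0.031937·(Kᵢ + α·Naᵢ) = Kₒ + α·Naₒ → α = (0.031937·142.0 − 2.71) / (112.0 − 0.031937·16.4)
α = (4.535 − 2.71) / (112.0 − 0.5238) = 1.825/111.5 = 0.01637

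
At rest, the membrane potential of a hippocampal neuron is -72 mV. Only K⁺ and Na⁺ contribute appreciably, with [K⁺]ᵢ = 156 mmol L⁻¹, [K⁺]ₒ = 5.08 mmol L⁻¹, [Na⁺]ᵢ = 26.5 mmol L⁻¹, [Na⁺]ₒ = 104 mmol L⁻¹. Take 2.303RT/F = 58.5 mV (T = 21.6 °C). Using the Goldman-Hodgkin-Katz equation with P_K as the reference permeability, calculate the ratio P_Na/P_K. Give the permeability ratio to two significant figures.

0.040

Let α = P_Na/P_K. GHK: Vm = 58.5·log₁₀[(Kₒ + α·Naₒ)/(Kᵢ + α·Naᵢ)].
10^(Vm/58.5) = 10^(-72.0/58.5) = 0.05878
So 0.05878·(Kᵢ + α·Naᵢ) = Kₒ + α·Naₒ → α = (0.05878·156.0 − 5.08) / (104.0 − 0.05878·26.5)
α = (9.17 − 5.08) / (104.0 − 1.558) = 4.09/102.4 = 0.03992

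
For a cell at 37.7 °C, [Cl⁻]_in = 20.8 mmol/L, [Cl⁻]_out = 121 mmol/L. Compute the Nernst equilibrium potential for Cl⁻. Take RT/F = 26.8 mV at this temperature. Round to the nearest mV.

E = (26.8/z) · ln([Cl⁻]_out/[Cl⁻]_in) with z = -1.
For an anion, dividing by z = -1 reverses the sign.
= (26.8/-1) · ln(121/20.8) = -26.80 · ln(5.817)
= -26.80 · (1.7608) = -47.19 mV

-47 mV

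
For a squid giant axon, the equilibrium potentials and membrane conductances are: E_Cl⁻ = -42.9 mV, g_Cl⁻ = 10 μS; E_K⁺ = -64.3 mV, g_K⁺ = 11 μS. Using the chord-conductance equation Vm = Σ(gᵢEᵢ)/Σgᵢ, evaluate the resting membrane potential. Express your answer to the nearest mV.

-54 mV

Σ gᵢEᵢ = 10·(-42.9) + 11·(-64.3) = -1136.30
Σ gᵢ = 10 + 11 = 21
Vm = -1136.30 / 21 = -54.11 mV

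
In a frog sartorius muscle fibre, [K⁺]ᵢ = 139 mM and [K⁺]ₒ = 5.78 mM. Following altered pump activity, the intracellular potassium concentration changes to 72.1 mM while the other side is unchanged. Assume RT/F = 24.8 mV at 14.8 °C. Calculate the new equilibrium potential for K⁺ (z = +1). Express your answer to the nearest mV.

After the shift: [K⁺]_out = 5.78, [K⁺]_in = 72.1 mM.
E_new = (24.8/1)·ln(5.78/72.1) = 24.80 · (-2.5237) = -62.59 mV

-63 mV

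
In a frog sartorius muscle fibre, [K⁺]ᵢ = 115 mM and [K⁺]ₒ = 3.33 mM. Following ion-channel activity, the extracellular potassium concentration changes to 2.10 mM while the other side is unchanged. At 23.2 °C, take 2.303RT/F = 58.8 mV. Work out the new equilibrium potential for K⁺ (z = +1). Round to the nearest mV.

-102 mV

After the shift: [K⁺]_out = 2.10, [K⁺]_in = 115 mM.
E_new = (58.8/1)·log₁₀(2.10/115) = 58.80 · (-1.7385) = -102.22 mV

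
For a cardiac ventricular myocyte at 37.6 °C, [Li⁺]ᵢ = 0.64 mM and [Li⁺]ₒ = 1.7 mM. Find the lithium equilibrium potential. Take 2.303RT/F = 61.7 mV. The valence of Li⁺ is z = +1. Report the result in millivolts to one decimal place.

E = (61.7/z) · log₁₀([Li⁺]_out/[Li⁺]_in) with z = +1.
= (61.7/1) · log₁₀(1.7/0.64) = 61.70 · log₁₀(2.656)
= 61.70 · (0.4243) = 26.18 mV

26.2 mV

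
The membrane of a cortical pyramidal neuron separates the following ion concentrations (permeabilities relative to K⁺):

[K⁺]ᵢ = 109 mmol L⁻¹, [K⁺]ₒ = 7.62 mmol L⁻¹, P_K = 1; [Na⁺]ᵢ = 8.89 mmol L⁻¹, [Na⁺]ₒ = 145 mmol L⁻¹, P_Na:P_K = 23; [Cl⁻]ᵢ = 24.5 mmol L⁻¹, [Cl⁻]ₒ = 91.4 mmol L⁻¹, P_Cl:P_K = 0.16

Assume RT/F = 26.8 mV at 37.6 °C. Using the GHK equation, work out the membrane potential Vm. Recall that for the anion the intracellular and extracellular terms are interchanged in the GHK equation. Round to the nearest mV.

Vm = 26.8 · ln[(Σ P·[cation]ₒ + Σ P·[anion]ᵢ) / (Σ P·[cation]ᵢ + Σ P·[anion]ₒ)]
Numerator = 1×7.62 + 23×145 + 0.16×24.5 = 3347
Denominator = 1×109 + 23×8.89 + 0.16×91.4 = 328.1
Vm = 26.8 · ln(10.2) = 26.8 × (2.3224) = 62.24 mV

62 mV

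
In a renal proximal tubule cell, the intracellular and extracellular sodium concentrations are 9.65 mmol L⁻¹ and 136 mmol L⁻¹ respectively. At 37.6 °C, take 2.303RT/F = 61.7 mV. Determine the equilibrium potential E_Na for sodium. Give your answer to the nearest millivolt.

E = (61.7/z) · log₁₀([Na⁺]_out/[Na⁺]_in) with z = +1.
= (61.7/1) · log₁₀(136/9.65) = 61.70 · log₁₀(14.09)
= 61.70 · (1.1490) = 70.89 mV

71 mV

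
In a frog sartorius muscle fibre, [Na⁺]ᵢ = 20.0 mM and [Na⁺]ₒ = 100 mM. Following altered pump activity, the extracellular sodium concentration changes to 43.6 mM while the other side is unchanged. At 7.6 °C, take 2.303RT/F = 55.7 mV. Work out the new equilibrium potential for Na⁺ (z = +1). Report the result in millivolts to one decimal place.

18.9 mV

After the shift: [Na⁺]_out = 43.6, [Na⁺]_in = 20.0 mM.
E_new = (55.7/1)·log₁₀(43.6/20.0) = 55.70 · (0.3385) = 18.85 mV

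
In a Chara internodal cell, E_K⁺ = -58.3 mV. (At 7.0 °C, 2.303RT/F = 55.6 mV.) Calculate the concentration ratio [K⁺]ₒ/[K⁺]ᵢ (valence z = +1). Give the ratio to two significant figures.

log₁₀([out]/[in]) = E·z/(55.6) = -58.3 × 1 / 55.6 = -1.0486
[out]/[in] = 10^(-1.0486) = 0.08942

0.089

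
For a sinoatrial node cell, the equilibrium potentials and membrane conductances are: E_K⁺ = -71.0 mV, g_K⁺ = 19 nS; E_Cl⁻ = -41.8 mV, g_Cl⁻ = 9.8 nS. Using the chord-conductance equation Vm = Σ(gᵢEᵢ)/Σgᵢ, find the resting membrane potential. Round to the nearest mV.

Σ gᵢEᵢ = 19·(-71.0) + 9.8·(-41.8) = -1758.64
Σ gᵢ = 19 + 9.8 = 28.8
Vm = -1758.64 / 28.8 = -61.06 mV

-61 mV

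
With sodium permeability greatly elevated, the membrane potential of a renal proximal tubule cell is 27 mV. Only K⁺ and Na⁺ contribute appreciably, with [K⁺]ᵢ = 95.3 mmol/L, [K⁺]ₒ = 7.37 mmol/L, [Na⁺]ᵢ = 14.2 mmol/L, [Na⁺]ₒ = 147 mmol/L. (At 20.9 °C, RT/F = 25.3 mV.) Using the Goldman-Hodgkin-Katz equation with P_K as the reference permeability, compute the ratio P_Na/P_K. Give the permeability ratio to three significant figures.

2.55

Let α = P_Na/P_K. GHK: Vm = 25.3·ln[(Kₒ + α·Naₒ)/(Kᵢ + α·Naᵢ)].
e^(Vm/25.3) = e^(27.0/25.3) = 2.9072
So 2.9072·(Kᵢ + α·Naᵢ) = Kₒ + α·Naₒ → α = (2.9072·95.3 − 7.37) / (147.0 − 2.9072·14.2)
α = (277.1 − 7.37) / (147.0 − 41.28) = 269.7/105.7 = 2.551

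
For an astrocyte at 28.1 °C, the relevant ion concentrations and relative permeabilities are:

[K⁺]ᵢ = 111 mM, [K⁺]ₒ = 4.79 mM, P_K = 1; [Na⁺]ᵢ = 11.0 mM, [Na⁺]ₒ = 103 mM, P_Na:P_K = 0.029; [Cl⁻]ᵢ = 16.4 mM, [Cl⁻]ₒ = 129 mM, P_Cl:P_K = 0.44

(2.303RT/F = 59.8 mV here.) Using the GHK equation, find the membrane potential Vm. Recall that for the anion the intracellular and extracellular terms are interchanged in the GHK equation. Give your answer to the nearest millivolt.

Vm = 59.8 · log₁₀[(Σ P·[cation]ₒ + Σ P·[anion]ᵢ) / (Σ P·[cation]ᵢ + Σ P·[anion]ₒ)]
Numerator = 1×4.79 + 0.029×103 + 0.44×16.4 = 14.99
Denominator = 1×111 + 0.029×11.0 + 0.44×129 = 168.1
Vm = 59.8 · log₁₀(0.089202) = 59.8 × (-1.0496) = -62.77 mV

-63 mV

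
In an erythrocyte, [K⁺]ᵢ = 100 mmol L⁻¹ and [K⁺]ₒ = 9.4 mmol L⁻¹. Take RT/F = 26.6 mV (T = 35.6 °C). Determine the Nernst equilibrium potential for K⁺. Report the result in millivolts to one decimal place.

-62.9 mV

E = (26.6/z) · ln([K⁺]_out/[K⁺]_in) with z = +1.
= (26.6/1) · ln(9.4/100) = 26.60 · ln(0.094)
= 26.60 · (-2.3645) = -62.89 mV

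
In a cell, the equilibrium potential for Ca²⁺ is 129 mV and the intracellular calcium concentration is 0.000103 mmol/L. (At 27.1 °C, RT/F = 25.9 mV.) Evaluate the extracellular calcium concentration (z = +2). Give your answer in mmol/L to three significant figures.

Nernst: E = (25.9/2) · ln([out]/[in]), so ln([out]/[in]) = 129.0 × 2 / 25.9 = 9.9614.
[out]/[in] = e^(9.9614) = 2.119e+04.
[out] = 2.119e+04 × 0.000103 = 2.183 mmol/L.

2.18 mmol/L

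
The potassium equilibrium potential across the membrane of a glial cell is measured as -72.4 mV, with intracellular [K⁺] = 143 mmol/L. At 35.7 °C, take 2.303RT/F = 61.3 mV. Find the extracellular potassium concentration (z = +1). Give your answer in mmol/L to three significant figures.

9.42 mmol/L

Nernst: E = (61.3/1) · log₁₀([out]/[in]), so log₁₀([out]/[in]) = -72.4 × 1 / 61.3 = -1.1811.
[out]/[in] = 10^(-1.1811) = 0.06591.
[out] = 0.06591 × 143 = 9.425 mmol/L.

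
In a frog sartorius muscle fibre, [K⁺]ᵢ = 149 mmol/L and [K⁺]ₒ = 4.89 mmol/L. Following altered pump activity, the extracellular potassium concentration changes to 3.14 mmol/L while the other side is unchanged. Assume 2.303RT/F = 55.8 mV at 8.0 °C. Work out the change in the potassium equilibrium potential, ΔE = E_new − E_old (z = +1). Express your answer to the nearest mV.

-11 mV

E_old = (55.8/1)·log₁₀(4.89/149) = -82.80 mV
E_new = (55.8/1)·log₁₀(3.14/149) = -93.54 mV
ΔE = -93.54 − (-82.80) = -10.73 mV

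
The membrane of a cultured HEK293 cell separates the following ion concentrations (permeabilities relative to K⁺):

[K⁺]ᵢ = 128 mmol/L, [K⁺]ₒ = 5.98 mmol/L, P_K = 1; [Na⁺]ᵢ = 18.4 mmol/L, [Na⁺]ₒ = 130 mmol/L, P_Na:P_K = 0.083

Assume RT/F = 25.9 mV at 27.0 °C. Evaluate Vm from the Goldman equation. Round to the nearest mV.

Vm = 25.9 · ln[(Σ P·[cation]ₒ + Σ P·[anion]ᵢ) / (Σ P·[cation]ᵢ + Σ P·[anion]ₒ)]
Numerator = 1×5.98 + 0.083×130 = 16.77
Denominator = 1×128 + 0.083×18.4 = 129.5
Vm = 25.9 · ln(0.12947) = 25.9 × (-2.0443) = -52.95 mV

-53 mV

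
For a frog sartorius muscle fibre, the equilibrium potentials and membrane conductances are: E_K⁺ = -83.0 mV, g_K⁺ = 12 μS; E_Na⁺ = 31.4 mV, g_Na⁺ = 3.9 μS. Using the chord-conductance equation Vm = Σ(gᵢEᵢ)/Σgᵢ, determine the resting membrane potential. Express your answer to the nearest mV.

Σ gᵢEᵢ = 12·(-83.0) + 3.9·(31.4) = -873.54
Σ gᵢ = 12 + 3.9 = 15.9
Vm = -873.54 / 15.9 = -54.94 mV

-55 mV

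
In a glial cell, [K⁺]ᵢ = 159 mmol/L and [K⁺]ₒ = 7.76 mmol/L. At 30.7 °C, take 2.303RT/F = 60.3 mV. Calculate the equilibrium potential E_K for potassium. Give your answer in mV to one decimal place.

E = (60.3/z) · log₁₀([K⁺]_out/[K⁺]_in) with z = +1.
= (60.3/1) · log₁₀(7.76/159) = 60.30 · log₁₀(0.04881)
= 60.30 · (-1.3115) = -79.09 mV

-79.1 mV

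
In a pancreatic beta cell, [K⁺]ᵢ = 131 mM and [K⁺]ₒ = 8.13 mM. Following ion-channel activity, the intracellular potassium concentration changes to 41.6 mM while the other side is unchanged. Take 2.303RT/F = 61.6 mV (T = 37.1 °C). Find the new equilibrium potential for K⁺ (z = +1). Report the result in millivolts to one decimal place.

-43.7 mV

After the shift: [K⁺]_out = 8.13, [K⁺]_in = 41.6 mM.
E_new = (61.6/1)·log₁₀(8.13/41.6) = 61.60 · (-0.7090) = -43.67 mV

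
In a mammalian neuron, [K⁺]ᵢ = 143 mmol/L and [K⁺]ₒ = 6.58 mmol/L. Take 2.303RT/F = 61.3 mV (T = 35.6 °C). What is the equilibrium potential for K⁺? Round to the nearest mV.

-82 mV

E = (61.3/z) · log₁₀([K⁺]_out/[K⁺]_in) with z = +1.
= (61.3/1) · log₁₀(6.58/143) = 61.30 · log₁₀(0.04601)
= 61.30 · (-1.3371) = -81.96 mV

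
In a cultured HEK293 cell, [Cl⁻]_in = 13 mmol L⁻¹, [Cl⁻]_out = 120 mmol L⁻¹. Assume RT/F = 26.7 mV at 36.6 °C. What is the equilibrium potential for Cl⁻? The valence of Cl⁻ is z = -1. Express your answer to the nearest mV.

-59 mV

E = (26.7/z) · ln([Cl⁻]_out/[Cl⁻]_in) with z = -1.
For an anion, dividing by z = -1 reverses the sign.
= (26.7/-1) · ln(120/13) = -26.70 · ln(9.231)
= -26.70 · (2.2225) = -59.34 mV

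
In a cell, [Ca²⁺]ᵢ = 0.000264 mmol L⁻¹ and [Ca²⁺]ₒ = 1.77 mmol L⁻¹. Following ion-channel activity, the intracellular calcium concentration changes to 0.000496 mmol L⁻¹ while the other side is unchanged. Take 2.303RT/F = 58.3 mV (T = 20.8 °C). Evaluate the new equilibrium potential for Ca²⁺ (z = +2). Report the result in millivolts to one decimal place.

103.6 mV

After the shift: [Ca²⁺]_out = 1.77, [Ca²⁺]_in = 0.000496 mmol L⁻¹.
E_new = (58.3/2)·log₁₀(1.77/0.000496) = 29.15 · (3.5525) = 103.56 mV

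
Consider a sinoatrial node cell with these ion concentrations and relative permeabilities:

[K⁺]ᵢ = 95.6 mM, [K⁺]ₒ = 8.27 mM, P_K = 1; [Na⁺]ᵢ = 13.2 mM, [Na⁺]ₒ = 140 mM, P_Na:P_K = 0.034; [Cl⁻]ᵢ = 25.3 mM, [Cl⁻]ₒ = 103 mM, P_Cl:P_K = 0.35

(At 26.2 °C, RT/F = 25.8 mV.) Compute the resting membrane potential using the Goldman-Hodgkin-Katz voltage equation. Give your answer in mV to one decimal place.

Vm = 25.8 · ln[(Σ P·[cation]ₒ + Σ P·[anion]ᵢ) / (Σ P·[cation]ᵢ + Σ P·[anion]ₒ)]
Numerator = 1×8.27 + 0.034×140 + 0.35×25.3 = 21.89
Denominator = 1×95.6 + 0.034×13.2 + 0.35×103 = 132.1
Vm = 25.8 · ln(0.16567) = 25.8 × (-1.7977) = -46.38 mV

-46.4 mV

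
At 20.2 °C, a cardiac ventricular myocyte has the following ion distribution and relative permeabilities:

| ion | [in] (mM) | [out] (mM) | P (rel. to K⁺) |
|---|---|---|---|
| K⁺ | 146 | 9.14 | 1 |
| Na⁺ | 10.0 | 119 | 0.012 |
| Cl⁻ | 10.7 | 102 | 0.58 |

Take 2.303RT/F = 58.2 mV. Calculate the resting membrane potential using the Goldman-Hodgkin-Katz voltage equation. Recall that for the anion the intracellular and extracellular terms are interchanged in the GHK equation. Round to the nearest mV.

-63 mV

Vm = 58.2 · log₁₀[(Σ P·[cation]ₒ + Σ P·[anion]ᵢ) / (Σ P·[cation]ᵢ + Σ P·[anion]ₒ)]
Numerator = 1×9.14 + 0.012×119 + 0.58×10.7 = 16.77
Denominator = 1×146 + 0.012×10.0 + 0.58×102 = 205.3
Vm = 58.2 · log₁₀(0.081713) = 58.2 × (-1.0877) = -63.30 mV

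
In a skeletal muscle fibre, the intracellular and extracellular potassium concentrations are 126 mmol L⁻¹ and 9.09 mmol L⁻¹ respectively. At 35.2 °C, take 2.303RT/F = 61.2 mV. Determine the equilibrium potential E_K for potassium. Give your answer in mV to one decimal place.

E = (61.2/z) · log₁₀([K⁺]_out/[K⁺]_in) with z = +1.
= (61.2/1) · log₁₀(9.09/126) = 61.20 · log₁₀(0.07214)
= 61.20 · (-1.1418) = -69.88 mV

-69.9 mV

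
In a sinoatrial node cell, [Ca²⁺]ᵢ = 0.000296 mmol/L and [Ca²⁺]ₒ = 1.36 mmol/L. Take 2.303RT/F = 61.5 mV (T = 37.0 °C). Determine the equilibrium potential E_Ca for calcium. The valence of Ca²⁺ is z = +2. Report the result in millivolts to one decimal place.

112.6 mV

E = (61.5/z) · log₁₀([Ca²⁺]_out/[Ca²⁺]_in) with z = +2.
= (61.5/2) · log₁₀(1.36/0.000296) = 30.75 · log₁₀(4595)
= 30.75 · (3.6622) = 112.61 mV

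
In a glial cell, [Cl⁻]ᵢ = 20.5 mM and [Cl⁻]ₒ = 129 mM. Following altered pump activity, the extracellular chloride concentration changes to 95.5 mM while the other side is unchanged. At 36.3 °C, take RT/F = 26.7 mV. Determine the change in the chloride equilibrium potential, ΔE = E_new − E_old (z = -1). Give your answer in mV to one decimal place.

E_old = (26.7/-1)·ln(129/20.5) = -49.11 mV
E_new = (26.7/-1)·ln(95.5/20.5) = -41.08 mV
ΔE = -41.08 − (-49.11) = 8.03 mV

8.0 mV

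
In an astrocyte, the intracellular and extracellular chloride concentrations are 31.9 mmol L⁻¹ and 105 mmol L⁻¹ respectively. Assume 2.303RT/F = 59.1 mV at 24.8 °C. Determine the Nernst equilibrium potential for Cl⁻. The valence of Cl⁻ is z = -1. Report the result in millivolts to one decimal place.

E = (59.1/z) · log₁₀([Cl⁻]_out/[Cl⁻]_in) with z = -1.
For an anion, dividing by z = -1 reverses the sign.
= (59.1/-1) · log₁₀(105/31.9) = -59.10 · log₁₀(3.292)
= -59.10 · (0.5174) = -30.58 mV

-30.6 mV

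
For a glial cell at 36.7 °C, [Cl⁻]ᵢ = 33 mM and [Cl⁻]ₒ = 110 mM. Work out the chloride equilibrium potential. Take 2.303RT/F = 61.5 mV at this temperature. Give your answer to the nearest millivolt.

-32 mV

E = (61.5/z) · log₁₀([Cl⁻]_out/[Cl⁻]_in) with z = -1.
For an anion, dividing by z = -1 reverses the sign.
= (61.5/-1) · log₁₀(110/33) = -61.50 · log₁₀(3.333)
= -61.50 · (0.5229) = -32.16 mV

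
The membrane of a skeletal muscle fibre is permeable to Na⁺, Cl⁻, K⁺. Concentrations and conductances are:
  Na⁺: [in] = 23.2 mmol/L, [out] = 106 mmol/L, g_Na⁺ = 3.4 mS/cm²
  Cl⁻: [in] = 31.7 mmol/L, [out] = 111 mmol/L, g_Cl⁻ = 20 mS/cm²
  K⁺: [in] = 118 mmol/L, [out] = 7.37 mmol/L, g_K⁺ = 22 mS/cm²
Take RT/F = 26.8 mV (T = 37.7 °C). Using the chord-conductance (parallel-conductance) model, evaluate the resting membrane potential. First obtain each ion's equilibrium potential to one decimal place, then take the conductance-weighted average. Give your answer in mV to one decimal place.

E_Na⁺ = (26.8/1)·ln(106/23.2) = 40.7 mV
E_Cl⁻ = (26.8/-1)·ln(111/31.7) = -33.6 mV
E_K⁺ = (26.8/1)·ln(7.37/118) = -74.3 mV
Vm = (Σ gᵢEᵢ)/(Σ gᵢ) = (3.4·40.7 + 20·-33.6 + 22·-74.3) / (3.4 + 20 + 22)
= -2168.22 / 45.4 = -47.76 mV

-47.8 mV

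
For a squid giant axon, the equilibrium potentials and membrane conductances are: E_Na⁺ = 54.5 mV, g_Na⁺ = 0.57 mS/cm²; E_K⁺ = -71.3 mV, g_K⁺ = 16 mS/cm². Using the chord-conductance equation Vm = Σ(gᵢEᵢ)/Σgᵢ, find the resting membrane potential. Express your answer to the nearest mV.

-67 mV

Σ gᵢEᵢ = 0.57·(54.5) + 16·(-71.3) = -1109.73
Σ gᵢ = 0.57 + 16 = 16.57
Vm = -1109.73 / 16.57 = -66.97 mV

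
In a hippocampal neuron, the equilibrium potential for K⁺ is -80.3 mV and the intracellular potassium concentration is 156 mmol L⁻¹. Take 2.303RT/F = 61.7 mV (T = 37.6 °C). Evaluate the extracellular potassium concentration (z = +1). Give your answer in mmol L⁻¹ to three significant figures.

7.79 mmol L⁻¹

Nernst: E = (61.7/1) · log₁₀([out]/[in]), so log₁₀([out]/[in]) = -80.3 × 1 / 61.7 = -1.3015.
[out]/[in] = 10^(-1.3015) = 0.04995.
[out] = 0.04995 × 156 = 7.792 mmol L⁻¹.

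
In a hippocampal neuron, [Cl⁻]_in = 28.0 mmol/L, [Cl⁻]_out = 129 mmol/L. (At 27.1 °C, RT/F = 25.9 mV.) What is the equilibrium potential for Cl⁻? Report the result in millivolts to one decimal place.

E = (25.9/z) · ln([Cl⁻]_out/[Cl⁻]_in) with z = -1.
For an anion, dividing by z = -1 reverses the sign.
= (25.9/-1) · ln(129/28.0) = -25.90 · ln(4.607)
= -25.90 · (1.5276) = -39.57 mV

-39.6 mV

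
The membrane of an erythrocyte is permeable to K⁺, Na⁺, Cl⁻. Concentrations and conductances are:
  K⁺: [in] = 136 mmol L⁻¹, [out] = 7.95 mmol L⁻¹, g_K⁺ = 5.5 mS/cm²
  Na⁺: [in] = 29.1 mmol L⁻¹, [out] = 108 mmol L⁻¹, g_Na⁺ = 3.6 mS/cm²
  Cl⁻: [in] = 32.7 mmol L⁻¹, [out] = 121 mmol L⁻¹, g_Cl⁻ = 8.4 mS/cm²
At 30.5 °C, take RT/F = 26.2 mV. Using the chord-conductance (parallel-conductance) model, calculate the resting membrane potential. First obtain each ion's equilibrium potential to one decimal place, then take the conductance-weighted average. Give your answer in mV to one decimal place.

E_K⁺ = (26.2/1)·ln(7.95/136) = -74.4 mV
E_Na⁺ = (26.2/1)·ln(108/29.1) = 34.4 mV
E_Cl⁻ = (26.2/-1)·ln(121/32.7) = -34.3 mV
Vm = (Σ gᵢEᵢ)/(Σ gᵢ) = (5.5·-74.4 + 3.6·34.4 + 8.4·-34.3) / (5.5 + 3.6 + 8.4)
= -573.48 / 17.5 = -32.77 mV

-32.8 mV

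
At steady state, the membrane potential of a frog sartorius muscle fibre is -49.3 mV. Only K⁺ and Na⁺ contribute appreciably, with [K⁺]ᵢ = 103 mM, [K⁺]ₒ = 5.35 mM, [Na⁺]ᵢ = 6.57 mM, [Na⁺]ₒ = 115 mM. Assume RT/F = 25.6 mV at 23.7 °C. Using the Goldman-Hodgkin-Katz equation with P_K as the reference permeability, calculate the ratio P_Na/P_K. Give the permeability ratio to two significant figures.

Let α = P_Na/P_K. GHK: Vm = 25.6·ln[(Kₒ + α·Naₒ)/(Kᵢ + α·Naᵢ)].
e^(Vm/25.6) = e^(-49.3/25.6) = 0.14576
So 0.14576·(Kᵢ + α·Naᵢ) = Kₒ + α·Naₒ → α = (0.14576·103.0 − 5.35) / (115.0 − 0.14576·6.57)
α = (15.01 − 5.35) / (115.0 − 0.9577) = 9.663/114 = 0.08474

0.085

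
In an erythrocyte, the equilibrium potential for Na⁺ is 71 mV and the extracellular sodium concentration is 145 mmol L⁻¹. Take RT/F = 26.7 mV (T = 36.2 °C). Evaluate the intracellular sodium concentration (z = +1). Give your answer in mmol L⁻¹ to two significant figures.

Nernst: E = (26.7/1) · ln([out]/[in]), so ln([out]/[in]) = 71.0 × 1 / 26.7 = 2.6592.
[out]/[in] = e^(2.6592) = 14.28.
[in] = 145 / 14.28 = 10.15 mmol L⁻¹.

10 mmol L⁻¹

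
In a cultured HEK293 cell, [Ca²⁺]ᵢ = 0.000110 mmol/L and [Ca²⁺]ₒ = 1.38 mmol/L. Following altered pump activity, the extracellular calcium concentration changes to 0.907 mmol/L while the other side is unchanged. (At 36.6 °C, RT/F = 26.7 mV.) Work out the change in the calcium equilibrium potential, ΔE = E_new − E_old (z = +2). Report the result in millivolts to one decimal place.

-5.6 mV

E_old = (26.7/2)·ln(1.38/0.000110) = 125.99 mV
E_new = (26.7/2)·ln(0.907/0.000110) = 120.38 mV
ΔE = 120.38 − (125.99) = -5.60 mV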